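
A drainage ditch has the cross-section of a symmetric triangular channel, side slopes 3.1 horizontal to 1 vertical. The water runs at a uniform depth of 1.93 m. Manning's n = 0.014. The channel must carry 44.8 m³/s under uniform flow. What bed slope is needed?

For a triangular section with side slope z = 3.1: A = zy² = 3.1×1.93² = 11.55 m²; P = 2y√(1+z²) = 2×1.93×3.257 = 12.57 m.
Hydraulic radius R = A/P = 11.55/12.57 = 0.9184 m.
From Manning's equation, S = [nQ / (1 A R^(2/3))]² = [0.014 × 44.8 / (1 × 11.55 × 0.9184^(2/3))]² = 0.0033.

S = 0.0033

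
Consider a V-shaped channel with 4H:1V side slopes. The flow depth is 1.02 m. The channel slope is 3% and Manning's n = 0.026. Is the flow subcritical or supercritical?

supercritical

For a triangular section with side slope z = 4: A = zy² = 4×1.02² = 4.162 m²; P = 2y√(1+z²) = 2×1.02×4.123 = 8.411 m.
Hydraulic radius R = A/P = 4.162/8.411 = 0.4948 m.
V = (1/n) R^(2/3) √S = (1/0.026) × 0.4948^(2/3) × √0.03 = 4.167 m/s. Hydraulic depth D_h = A/T = 4.162/8.16 = 0.51 m.
Froude number Fr = V/√(g·D_h) = 4.167/√(9.81×0.51) = 1.86, which is greater than 1, so the flow is supercritical.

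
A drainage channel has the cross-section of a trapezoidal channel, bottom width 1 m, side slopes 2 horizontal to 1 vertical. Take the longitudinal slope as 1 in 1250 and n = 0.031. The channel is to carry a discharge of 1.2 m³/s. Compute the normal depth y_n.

y_n = 0.825 m

Manning's equation rearranged: A R^(2/3) = nQ / (1·√S) = 0.031 × 1.2 / (√0.0008) = 1.315.
At y = 1.04 m: A R^(2/3) = 2.194 — over.
At y = 0.646 m: A R^(2/3) = 0.7778 — short.
At y = 0.825 m: A R^(2/3) = 1.314 — ≈ 1.315.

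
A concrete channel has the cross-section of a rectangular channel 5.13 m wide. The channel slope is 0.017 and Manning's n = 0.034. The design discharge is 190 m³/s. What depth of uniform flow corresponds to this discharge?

y_n = 6.44 m

Manning's equation rearranged: A R^(2/3) = nQ / (1·√S) = 0.034 × 190 / (√0.017) = 49.55.
Trying y = 5.47 m: A R^(2/3) = 40.69 — too small.
Trying y = 6.98 m: A R^(2/3) = 54.46 — too large.
Trying y = 6.44 m: A R^(2/3) = 49.51 — ≈ 49.55.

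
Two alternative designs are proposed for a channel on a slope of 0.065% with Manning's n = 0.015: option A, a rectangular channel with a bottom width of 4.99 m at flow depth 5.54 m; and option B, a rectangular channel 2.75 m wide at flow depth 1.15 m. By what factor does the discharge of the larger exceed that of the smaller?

17.1

Channel A: Flow area A = b·y = 4.99 × 5.54 = 27.64 m². Wetted perimeter P = b + 2y = 4.99 + 2×5.54 = 16.07 m. Hydraulic radius R = A/P = 27.64/16.07 = 1.72 m. Q_A = (1/0.015)·27.64·1.72^(2/3)·√0.00065 = 67.46 m³/s.
Channel B: Flow area A = b·y = 2.75 × 1.15 = 3.162 m². Wetted perimeter P = b + 2y = 2.75 + 2×1.15 = 5.05 m. Hydraulic radius R = A/P = 3.162/5.05 = 0.6262 m. Q_B = (1/0.015)·3.162·0.6262^(2/3)·√0.00065 = 3.934 m³/s.
The larger discharge is 67.46 m³/s and the smaller is 3.934 m³/s; the ratio is 17.1.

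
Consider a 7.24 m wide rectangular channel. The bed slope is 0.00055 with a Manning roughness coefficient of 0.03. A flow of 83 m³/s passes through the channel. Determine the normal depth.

y_n = 7.98 m

Manning's equation rearranged: A R^(2/3) = nQ / (1·√S) = 0.03 × 83 / (√0.00055) = 106.2.
Try y = 9 m: A R^(2/3) = 122.6 — too large.
Try y = 7.98 m: A R^(2/3) = 106.1 — matches.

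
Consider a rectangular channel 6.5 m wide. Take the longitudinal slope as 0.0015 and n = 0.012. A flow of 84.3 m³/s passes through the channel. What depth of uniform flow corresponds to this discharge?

y_n = 2.99 m

Manning's equation rearranged: A R^(2/3) = nQ / (1·√S) = 0.012 × 84.3 / (√0.0015) = 26.12.
Trying y = 2.39 m: A R^(2/3) = 19.23 — low.
Trying y = 3.54 m: A R^(2/3) = 32.7 — high.
Trying y = 2.99 m: A R^(2/3) = 26.11 — ≈ 26.12.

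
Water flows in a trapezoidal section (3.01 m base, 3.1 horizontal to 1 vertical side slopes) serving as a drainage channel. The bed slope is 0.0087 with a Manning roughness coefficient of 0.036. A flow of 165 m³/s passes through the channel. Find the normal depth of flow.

Manning's equation rearranged: A R^(2/3) = nQ / (1·√S) = 0.036 × 165 / (√0.0087) = 63.68.
Trying y = 4.15 m: A R^(2/3) = 111.2 — over.
Trying y = 2.65 m: A R^(2/3) = 38.41 — short.
Trying y = 3.29 m: A R^(2/3) = 63.78 — ≈ 63.68.

y_n = 3.29 m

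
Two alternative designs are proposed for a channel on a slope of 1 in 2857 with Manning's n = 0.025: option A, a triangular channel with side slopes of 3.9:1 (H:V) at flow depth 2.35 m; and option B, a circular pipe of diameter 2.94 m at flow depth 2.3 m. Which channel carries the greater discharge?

channel A

Channel A: For a triangular section with side slope z = 3.9: A = zy² = 3.9×2.35² = 21.54 m²; P = 2y√(1+z²) = 2×2.35×4.026 = 18.92 m. Hydraulic radius R = A/P = 21.54/18.92 = 1.138 m. Q_A = (1/0.025)·21.54·1.138^(2/3)·√0.00035 = 17.57 m³/s.
Channel B: For a circular section of diameter D = 2.94 m at depth y = 2.3 m, the central angle is θ = 2 arccos(1 − 2y/D) = 4.342 rad. Then A = (D²/8)(θ − sin θ) = 5.698 m² and P = Dθ/2 = 6.382 m. Hydraulic radius R = A/P = 5.698/6.382 = 0.8928 m. Q_B = (1/0.025)·5.698·0.8928^(2/3)·√0.00035 = 3.953 m³/s.
Q_A = 17.57 m³/s vs Q_B = 3.953 m³/s, so channel A carries more.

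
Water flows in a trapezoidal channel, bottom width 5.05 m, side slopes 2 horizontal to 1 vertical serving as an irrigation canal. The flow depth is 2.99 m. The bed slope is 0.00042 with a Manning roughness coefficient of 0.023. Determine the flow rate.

With bottom width b = 5.05 m and side slope z = 2: A = (b + zy)y = (5.05 + 2×2.99)×2.99 = 32.98 m²; P = b + 2y√(1+z²) = 5.05 + 2×2.99×2.236 = 18.42 m.
Hydraulic radius R = A/P = 32.98/18.42 = 1.79 m.
Manning's equation: Q = (1/n) A R^(2/3) S^(1/2) = (1/0.023) × 32.98 × 1.79^(2/3) × 0.00042^(1/2) = 43.3 m³/s.

Q = 43.3 m³/s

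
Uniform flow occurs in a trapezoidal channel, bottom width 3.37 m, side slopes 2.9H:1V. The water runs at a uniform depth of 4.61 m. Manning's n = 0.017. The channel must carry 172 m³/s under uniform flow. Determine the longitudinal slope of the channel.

With bottom width b = 3.37 m and side slope z = 2.9: A = (b + zy)y = (3.37 + 2.9×4.61)×4.61 = 77.17 m²; P = b + 2y√(1+z²) = 3.37 + 2×4.61×3.068 = 31.65 m.
Hydraulic radius R = A/P = 77.17/31.65 = 2.438 m.
From Manning's equation, S = [nQ / (1 A R^(2/3))]² = [0.017 × 172 / (1 × 77.17 × 2.438^(2/3))]² = 0.000438.

S = 0.000438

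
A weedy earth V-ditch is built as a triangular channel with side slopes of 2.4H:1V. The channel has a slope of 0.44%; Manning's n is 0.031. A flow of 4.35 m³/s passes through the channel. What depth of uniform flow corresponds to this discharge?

y_n = 1.14 m

Manning's equation rearranged: A R^(2/3) = nQ / (1·√S) = 0.031 × 4.35 / (√0.0044) = 2.033.
Try y = 0.95 m: A R^(2/3) = 1.25 — too small.
Try y = 1.34 m: A R^(2/3) = 3.128 — too large.
Try y = 1.14 m: A R^(2/3) = 2.033 — matches.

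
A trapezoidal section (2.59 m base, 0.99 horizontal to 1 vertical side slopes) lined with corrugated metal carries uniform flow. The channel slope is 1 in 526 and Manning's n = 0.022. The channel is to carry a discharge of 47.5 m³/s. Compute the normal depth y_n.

Manning's equation rearranged: A R^(2/3) = nQ / (1·√S) = 0.022 × 47.5 / (√0.001901) = 23.97.
Try y = 3.84 m: A R^(2/3) = 36.75 — too large.
Try y = 2.71 m: A R^(2/3) = 17.87 — too small.
Try y = 3.13 m: A R^(2/3) = 23.97 — ≈ 23.97.

y_n = 3.13 m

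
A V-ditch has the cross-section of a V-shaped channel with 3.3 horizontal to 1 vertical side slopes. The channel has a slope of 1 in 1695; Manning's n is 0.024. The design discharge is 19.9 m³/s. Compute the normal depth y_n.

Manning's equation rearranged: A R^(2/3) = nQ / (1·√S) = 0.024 × 19.9 / (√0.00059) = 19.66.
At y = 1.97 m: A R^(2/3) = 12.31 — low.
At y = 2.35 m: A R^(2/3) = 19.71 — matches.

y_n = 2.35 m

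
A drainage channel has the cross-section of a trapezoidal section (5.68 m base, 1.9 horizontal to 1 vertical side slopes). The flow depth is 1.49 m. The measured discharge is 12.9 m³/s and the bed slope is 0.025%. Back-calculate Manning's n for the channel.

n = 0.0161

With bottom width b = 5.68 m and side slope z = 1.9: A = (b + zy)y = (5.68 + 1.9×1.49)×1.49 = 12.68 m²; P = b + 2y√(1+z²) = 5.68 + 2×1.49×2.147 = 12.08 m.
Hydraulic radius R = A/P = 12.68/12.08 = 1.05 m.
Rearranging Manning's equation: n = (1/Q) A R^(2/3) S^(1/2) = (1/12.9) × 12.68 × 1.05^(2/3) × √0.00025 = 0.0161.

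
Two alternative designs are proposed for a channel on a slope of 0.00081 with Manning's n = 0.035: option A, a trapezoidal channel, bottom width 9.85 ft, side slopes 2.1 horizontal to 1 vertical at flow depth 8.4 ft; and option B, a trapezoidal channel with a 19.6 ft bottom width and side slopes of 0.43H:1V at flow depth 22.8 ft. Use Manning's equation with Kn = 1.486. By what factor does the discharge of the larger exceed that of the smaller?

Channel A: With bottom width b = 9.85 ft and side slope z = 2.1: A = (b + zy)y = (9.85 + 2.1×8.4)×8.4 = 230.9 ft²; P = b + 2y√(1+z²) = 9.85 + 2×8.4×2.326 = 48.93 ft. Hydraulic radius R = A/P = 230.9/48.93 = 4.72 ft. Q_A = (1.486/0.035)·230.9·4.72^(2/3)·√0.00081 = 785.1 ft³/s.
Channel B: With bottom width b = 19.6 ft and side slope z = 0.43: A = (b + zy)y = (19.6 + 0.43×22.8)×22.8 = 670.4 ft²; P = b + 2y√(1+z²) = 19.6 + 2×22.8×1.089 = 69.24 ft. Hydraulic radius R = A/P = 670.4/69.24 = 9.683 ft. Q_B = (1.486/0.035)·670.4·9.683^(2/3)·√0.00081 = 3680 ft³/s.
The larger discharge is 3680 ft³/s and the smaller is 785.1 ft³/s; the ratio is 4.69.

4.69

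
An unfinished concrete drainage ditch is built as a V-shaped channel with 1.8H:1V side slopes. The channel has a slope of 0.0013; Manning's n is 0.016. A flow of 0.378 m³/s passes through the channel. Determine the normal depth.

y_n = 0.505 m

Manning's equation rearranged: A R^(2/3) = nQ / (1·√S) = 0.016 × 0.378 / (√0.0013) = 0.1677.
Try y = 0.646 m: A R^(2/3) = 0.3233 — over.
Try y = 0.356 m: A R^(2/3) = 0.066 — short.
Try y = 0.505 m: A R^(2/3) = 0.1677 — matches.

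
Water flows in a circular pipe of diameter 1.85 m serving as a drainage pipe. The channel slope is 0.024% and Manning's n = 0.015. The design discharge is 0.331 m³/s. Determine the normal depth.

Manning's equation rearranged: A R^(2/3) = nQ / (1·√S) = 0.015 × 0.331 / (√0.00024) = 0.3205.
Trying y = 0.659 m: A R^(2/3) = 0.4369 — high.
Trying y = 0.43 m: A R^(2/3) = 0.1905 — low.
Trying y = 0.56 m: A R^(2/3) = 0.3203 — close enough.

y_n = 0.56 m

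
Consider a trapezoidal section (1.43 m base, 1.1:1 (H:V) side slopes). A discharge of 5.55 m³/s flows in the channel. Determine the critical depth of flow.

At critical depth, Q² T / (g A³) = 1, i.e. A³/T = Q²/g = 5.55²/9.81 = 3.14.
Trying y = 1.04 m: A³/T = 5.16 — too large.
Trying y = 0.909 m: A³/T = 3.142 — ≈ 3.14.

y_c = 0.909 m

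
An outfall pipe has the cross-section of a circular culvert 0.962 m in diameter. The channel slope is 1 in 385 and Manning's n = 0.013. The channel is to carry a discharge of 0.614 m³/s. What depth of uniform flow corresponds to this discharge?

y_n = 0.513 m

Manning's equation rearranged: A R^(2/3) = nQ / (1·√S) = 0.013 × 0.614 / (√0.002597) = 0.1566.
Trying y = 0.433 m: A R^(2/3) = 0.1171 — low.
Trying y = 0.513 m: A R^(2/3) = 0.1565 — ≈ 0.1566.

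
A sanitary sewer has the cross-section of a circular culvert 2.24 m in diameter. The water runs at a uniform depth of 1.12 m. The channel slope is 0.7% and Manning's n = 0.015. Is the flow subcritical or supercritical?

For a circular section of diameter D = 2.24 m at depth y = 1.12 m, the central angle is θ = 2 arccos(1 − 2y/D) = 3.142 rad. Then A = (D²/8)(θ − sin θ) = 1.97 m² and P = Dθ/2 = 3.519 m.
Hydraulic radius R = A/P = 1.97/3.519 = 0.56 m.
V = (1/n) R^(2/3) √S = (1/0.015) × 0.56^(2/3) × √0.007 = 3.79 m/s. Hydraulic depth D_h = A/T = 1.97/2.24 = 0.8796 m.
Froude number Fr = V/√(g·D_h) = 3.79/√(9.81×0.8796) = 1.29, which is greater than 1, so the flow is supercritical.

supercritical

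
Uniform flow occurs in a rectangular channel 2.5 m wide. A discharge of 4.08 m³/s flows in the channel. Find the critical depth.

For a rectangular channel, critical depth y_c = (q²/g)^(1/3) where q = Q/b = 4.08/2.5 = 1.632 m²/s.
So y_c = (1.632²/9.81)^(1/3) = 0.648 m.

y_c = 0.648 m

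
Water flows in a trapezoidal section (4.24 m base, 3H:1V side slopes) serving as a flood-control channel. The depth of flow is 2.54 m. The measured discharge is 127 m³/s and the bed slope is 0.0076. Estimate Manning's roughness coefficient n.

n = 0.0269

With bottom width b = 4.24 m and side slope z = 3: A = (b + zy)y = (4.24 + 3×2.54)×2.54 = 30.12 m²; P = b + 2y√(1+z²) = 4.24 + 2×2.54×3.162 = 20.3 m.
Hydraulic radius R = A/P = 30.12/20.3 = 1.484 m.
Rearranging Manning's equation: n = (1/Q) A R^(2/3) S^(1/2) = (1/127) × 30.12 × 1.484^(2/3) × √0.0076 = 0.0269.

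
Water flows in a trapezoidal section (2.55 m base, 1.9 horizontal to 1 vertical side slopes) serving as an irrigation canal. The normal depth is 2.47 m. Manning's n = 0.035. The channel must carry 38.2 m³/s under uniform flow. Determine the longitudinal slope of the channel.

With bottom width b = 2.55 m and side slope z = 1.9: A = (b + zy)y = (2.55 + 1.9×2.47)×2.47 = 17.89 m²; P = b + 2y√(1+z²) = 2.55 + 2×2.47×2.147 = 13.16 m.
Hydraulic radius R = A/P = 17.89/13.16 = 1.36 m.
From Manning's equation, S = [nQ / (1 A R^(2/3))]² = [0.035 × 38.2 / (1 × 17.89 × 1.36^(2/3))]² = 0.00371.

S = 0.00371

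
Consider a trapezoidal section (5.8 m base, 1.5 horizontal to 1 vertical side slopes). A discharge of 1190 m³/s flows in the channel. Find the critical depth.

y_c = 8.79 m

At critical depth, Q² T / (g A³) = 1, i.e. A³/T = Q²/g = 1190²/9.81 = 144400.
At y = 7.35 m: A³/T = 67910 — low.
At y = 10.2 m: A³/T = 273900 — high.
At y = 8.79 m: A³/T = 144500 — close enough.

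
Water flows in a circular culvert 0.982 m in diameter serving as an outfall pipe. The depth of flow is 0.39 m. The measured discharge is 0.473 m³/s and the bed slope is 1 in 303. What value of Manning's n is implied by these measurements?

For a circular section of diameter D = 0.982 m at depth y = 0.39 m, the central angle is θ = 2 arccos(1 − 2y/D) = 2.727 rad. Then A = (D²/8)(θ − sin θ) = 0.2802 m² and P = Dθ/2 = 1.339 m.
Hydraulic radius R = A/P = 0.2802/1.339 = 0.2093 m.
Rearranging Manning's equation: n = (1/Q) A R^(2/3) S^(1/2) = (1/0.473) × 0.2802 × 0.2093^(2/3) × √0.0033 = 0.012.

n = 0.012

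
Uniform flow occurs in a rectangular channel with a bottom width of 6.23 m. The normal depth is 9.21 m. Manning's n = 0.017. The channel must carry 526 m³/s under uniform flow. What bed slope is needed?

Flow area A = b·y = 6.23 × 9.21 = 57.38 m². Wetted perimeter P = b + 2y = 6.23 + 2×9.21 = 24.65 m.
Hydraulic radius R = A/P = 57.38/24.65 = 2.328 m.
From Manning's equation, S = [nQ / (1 A R^(2/3))]² = [0.017 × 526 / (1 × 57.38 × 2.328^(2/3))]² = 0.00787.

S = 0.00787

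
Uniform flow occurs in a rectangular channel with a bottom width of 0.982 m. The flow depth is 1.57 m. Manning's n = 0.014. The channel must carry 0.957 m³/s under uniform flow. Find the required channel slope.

Flow area A = b·y = 0.982 × 1.57 = 1.542 m². Wetted perimeter P = b + 2y = 0.982 + 2×1.57 = 4.122 m.
Hydraulic radius R = A/P = 1.542/4.122 = 0.374 m.
From Manning's equation, S = [nQ / (1 A R^(2/3))]² = [0.014 × 0.957 / (1 × 1.542 × 0.374^(2/3))]² = 0.00028.

S = 0.00028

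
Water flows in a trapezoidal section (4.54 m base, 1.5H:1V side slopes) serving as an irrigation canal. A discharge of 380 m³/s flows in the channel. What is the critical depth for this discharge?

y_c = 5.35 m

At critical depth, Q² T / (g A³) = 1, i.e. A³/T = Q²/g = 380²/9.81 = 14720.
Try y = 4.75 m: A³/T = 9053 — short.
Try y = 5.35 m: A³/T = 14750 — ≈ 14720.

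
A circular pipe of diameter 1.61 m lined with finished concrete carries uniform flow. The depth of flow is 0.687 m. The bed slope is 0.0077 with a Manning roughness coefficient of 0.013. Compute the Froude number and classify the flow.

For a circular section of diameter D = 1.61 m at depth y = 0.687 m, the central angle is θ = 2 arccos(1 − 2y/D) = 2.847 rad. Then A = (D²/8)(θ − sin θ) = 0.8286 m² and P = Dθ/2 = 2.292 m.
Hydraulic radius R = A/P = 0.8286/2.292 = 0.3615 m.
V = (1/n) R^(2/3) √S = (1/0.013) × 0.3615^(2/3) × √0.0077 = 3.425 m/s. Hydraulic depth D_h = A/T = 0.8286/1.593 = 0.5203 m.
Froude number Fr = V/√(g·D_h) = 3.425/√(9.81×0.5203) = 1.52, which is greater than 1, so the flow is supercritical.

supercritical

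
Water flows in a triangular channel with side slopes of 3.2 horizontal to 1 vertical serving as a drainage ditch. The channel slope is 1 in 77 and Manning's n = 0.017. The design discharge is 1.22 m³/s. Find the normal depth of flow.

Manning's equation rearranged: A R^(2/3) = nQ / (1·√S) = 0.017 × 1.22 / (√0.01299) = 0.182.
At y = 0.497 m: A R^(2/3) = 0.3029 — too large.
At y = 0.291 m: A R^(2/3) = 0.07267 — too small.
At y = 0.411 m: A R^(2/3) = 0.1825 — matches.

y_n = 0.411 m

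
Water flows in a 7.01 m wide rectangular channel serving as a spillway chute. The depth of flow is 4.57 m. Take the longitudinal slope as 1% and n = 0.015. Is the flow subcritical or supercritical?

Flow area A = b·y = 7.01 × 4.57 = 32.04 m². Wetted perimeter P = b + 2y = 7.01 + 2×4.57 = 16.15 m.
Hydraulic radius R = A/P = 32.04/16.15 = 1.984 m.
V = (1/n) R^(2/3) √S = (1/0.015) × 1.984^(2/3) × √0.01 = 10.52 m/s. Hydraulic depth D_h = A/T = 32.04/7.01 = 4.57 m.
Froude number Fr = V/√(g·D_h) = 10.52/√(9.81×4.57) = 1.57, which is greater than 1, so the flow is supercritical.

supercritical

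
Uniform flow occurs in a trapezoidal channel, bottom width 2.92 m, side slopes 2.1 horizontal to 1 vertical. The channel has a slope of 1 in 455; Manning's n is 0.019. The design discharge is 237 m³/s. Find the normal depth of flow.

y_n = 4.46 m

Manning's equation rearranged: A R^(2/3) = nQ / (1·√S) = 0.019 × 237 / (√0.002198) = 96.05.
Try y = 5.68 m: A R^(2/3) = 170.5 — high.
Try y = 3.82 m: A R^(2/3) = 66.8 — low.
Try y = 4.46 m: A R^(2/3) = 95.9 — ≈ 96.05.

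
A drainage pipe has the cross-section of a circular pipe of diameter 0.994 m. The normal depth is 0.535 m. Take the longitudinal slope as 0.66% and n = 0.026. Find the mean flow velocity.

V = 1.27 m/s

For a circular section of diameter D = 0.994 m at depth y = 0.535 m, the central angle is θ = 2 arccos(1 − 2y/D) = 3.295 rad. Then A = (D²/8)(θ − sin θ) = 0.4257 m² and P = Dθ/2 = 1.637 m.
Hydraulic radius R = A/P = 0.4257/1.637 = 0.26 m.
From Manning's equation, V = (1/n) R^(2/3) S^(1/2) = (1/0.026) × 0.26^(2/3) × 0.0066^(1/2) = 1.27 m/s.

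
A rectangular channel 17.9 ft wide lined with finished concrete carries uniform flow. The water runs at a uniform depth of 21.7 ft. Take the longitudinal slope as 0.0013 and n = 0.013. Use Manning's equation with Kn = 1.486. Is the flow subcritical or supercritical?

subcritical

Flow area A = b·y = 17.9 × 21.7 = 388.4 ft². Wetted perimeter P = b + 2y = 17.9 + 2×21.7 = 61.3 ft.
Hydraulic radius R = A/P = 388.4/61.3 = 6.337 ft.
V = (1.486/n) R^(2/3) √S = (1.486/0.013) × 6.337^(2/3) × √0.0013 = 14.11 ft/s. Hydraulic depth D_h = A/T = 388.4/17.9 = 21.7 ft.
Froude number Fr = V/√(g·D_h) = 14.11/√(32.2×21.7) = 0.534, which is less than 1, so the flow is subcritical.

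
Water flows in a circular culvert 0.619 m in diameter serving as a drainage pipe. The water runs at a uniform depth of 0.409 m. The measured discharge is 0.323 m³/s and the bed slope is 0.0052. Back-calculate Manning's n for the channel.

n = 0.015

For a circular section of diameter D = 0.619 m at depth y = 0.409 m, the central angle is θ = 2 arccos(1 − 2y/D) = 3.796 rad. Then A = (D²/8)(θ − sin θ) = 0.211 m² and P = Dθ/2 = 1.175 m.
Hydraulic radius R = A/P = 0.211/1.175 = 0.1796 m.
Rearranging Manning's equation: n = (1/Q) A R^(2/3) S^(1/2) = (1/0.323) × 0.211 × 0.1796^(2/3) × √0.0052 = 0.015.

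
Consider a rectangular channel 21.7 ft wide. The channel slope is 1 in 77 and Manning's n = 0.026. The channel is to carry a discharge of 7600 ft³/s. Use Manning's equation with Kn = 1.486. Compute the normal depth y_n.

Manning's equation rearranged: A R^(2/3) = nQ / (1.486·√S) = 0.026 × 7600 / (1.486 × √0.01299) = 1167.
Try y = 16.9 ft: A R^(2/3) = 1291 — high.
Try y = 13.9 ft: A R^(2/3) = 1006 — low.
Try y = 15.6 ft: A R^(2/3) = 1167 — matches.

y_n = 15.6 ft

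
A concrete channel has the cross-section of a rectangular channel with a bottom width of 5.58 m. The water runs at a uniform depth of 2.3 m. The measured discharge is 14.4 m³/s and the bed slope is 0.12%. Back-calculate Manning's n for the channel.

n = 0.036

Flow area A = b·y = 5.58 × 2.3 = 12.83 m². Wetted perimeter P = b + 2y = 5.58 + 2×2.3 = 10.18 m.
Hydraulic radius R = A/P = 12.83/10.18 = 1.261 m.
Rearranging Manning's equation: n = (1/Q) A R^(2/3) S^(1/2) = (1/14.4) × 12.83 × 1.261^(2/3) × √0.0012 = 0.036.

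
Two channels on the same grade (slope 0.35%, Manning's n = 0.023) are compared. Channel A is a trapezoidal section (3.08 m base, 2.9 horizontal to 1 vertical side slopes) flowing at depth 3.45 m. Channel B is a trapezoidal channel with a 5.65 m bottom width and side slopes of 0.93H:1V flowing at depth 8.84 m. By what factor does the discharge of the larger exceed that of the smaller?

Channel A: With bottom width b = 3.08 m and side slope z = 2.9: A = (b + zy)y = (3.08 + 2.9×3.45)×3.45 = 45.14 m²; P = b + 2y√(1+z²) = 3.08 + 2×3.45×3.068 = 24.25 m. Hydraulic radius R = A/P = 45.14/24.25 = 1.862 m. Q_A = (1/0.023)·45.14·1.862^(2/3)·√0.0035 = 175.7 m³/s.
Channel B: With bottom width b = 5.65 m and side slope z = 0.93: A = (b + zy)y = (5.65 + 0.93×8.84)×8.84 = 122.6 m²; P = b + 2y√(1+z²) = 5.65 + 2×8.84×1.366 = 29.79 m. Hydraulic radius R = A/P = 122.6/29.79 = 4.116 m. Q_B = (1/0.023)·122.6·4.116^(2/3)·√0.0035 = 810 m³/s.
The larger discharge is 810 m³/s and the smaller is 175.7 m³/s; the ratio is 4.61.

4.61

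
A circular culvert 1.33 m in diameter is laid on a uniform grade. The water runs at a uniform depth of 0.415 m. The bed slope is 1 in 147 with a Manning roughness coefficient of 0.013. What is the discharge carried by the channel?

Q = 0.894 m³/s

For a circular section of diameter D = 1.33 m at depth y = 0.415 m, the central angle is θ = 2 arccos(1 − 2y/D) = 2.371 rad. Then A = (D²/8)(θ − sin θ) = 0.3702 m² and P = Dθ/2 = 1.577 m.
Hydraulic radius R = A/P = 0.3702/1.577 = 0.2348 m.
Manning's equation: Q = (1/n) A R^(2/3) S^(1/2) = (1/0.013) × 0.3702 × 0.2348^(2/3) × 0.006803^(1/2) = 0.894 m³/s.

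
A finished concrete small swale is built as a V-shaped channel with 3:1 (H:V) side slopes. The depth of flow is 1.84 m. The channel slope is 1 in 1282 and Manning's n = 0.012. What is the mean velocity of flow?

For a triangular section with side slope z = 3: A = zy² = 3×1.84² = 10.16 m²; P = 2y√(1+z²) = 2×1.84×3.162 = 11.64 m.
Hydraulic radius R = A/P = 10.16/11.64 = 0.8728 m.
From Manning's equation, V = (1/n) R^(2/3) S^(1/2) = (1/0.012) × 0.8728^(2/3) × 0.00078^(1/2) = 2.13 m/s.

V = 2.13 m/s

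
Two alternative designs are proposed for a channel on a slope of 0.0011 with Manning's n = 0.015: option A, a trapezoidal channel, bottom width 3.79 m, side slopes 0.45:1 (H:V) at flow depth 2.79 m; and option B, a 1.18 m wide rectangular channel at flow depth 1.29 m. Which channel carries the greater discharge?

Channel A: With bottom width b = 3.79 m and side slope z = 0.45: A = (b + zy)y = (3.79 + 0.45×2.79)×2.79 = 14.08 m²; P = b + 2y√(1+z²) = 3.79 + 2×2.79×1.097 = 9.909 m. Hydraulic radius R = A/P = 14.08/9.909 = 1.421 m. Q_A = (1/0.015)·14.08·1.421^(2/3)·√0.0011 = 39.33 m³/s.
Channel B: Flow area A = b·y = 1.18 × 1.29 = 1.522 m². Wetted perimeter P = b + 2y = 1.18 + 2×1.29 = 3.76 m. Hydraulic radius R = A/P = 1.522/3.76 = 0.4048 m. Q_B = (1/0.015)·1.522·0.4048^(2/3)·√0.0011 = 1.842 m³/s.
Q_A = 39.33 m³/s vs Q_B = 1.842 m³/s, so channel A carries more.

channel A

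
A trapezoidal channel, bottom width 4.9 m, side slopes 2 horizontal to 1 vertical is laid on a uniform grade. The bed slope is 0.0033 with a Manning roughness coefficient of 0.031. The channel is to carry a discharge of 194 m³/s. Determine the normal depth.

Manning's equation rearranged: A R^(2/3) = nQ / (1·√S) = 0.031 × 194 / (√0.0033) = 104.7.
Trying y = 3.72 m: A R^(2/3) = 76.03 — too small.
Trying y = 5.18 m: A R^(2/3) = 157.6 — too large.
Trying y = 4.31 m: A R^(2/3) = 104.8 — matches.

y_n = 4.31 m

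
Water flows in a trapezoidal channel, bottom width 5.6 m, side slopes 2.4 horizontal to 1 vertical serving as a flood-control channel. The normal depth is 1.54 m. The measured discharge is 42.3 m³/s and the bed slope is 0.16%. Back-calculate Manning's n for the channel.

With bottom width b = 5.6 m and side slope z = 2.4: A = (b + zy)y = (5.6 + 2.4×1.54)×1.54 = 14.32 m²; P = b + 2y√(1+z²) = 5.6 + 2×1.54×2.6 = 13.61 m.
Hydraulic radius R = A/P = 14.32/13.61 = 1.052 m.
Rearranging Manning's equation: n = (1/Q) A R^(2/3) S^(1/2) = (1/42.3) × 14.32 × 1.052^(2/3) × √0.0016 = 0.014.

n = 0.014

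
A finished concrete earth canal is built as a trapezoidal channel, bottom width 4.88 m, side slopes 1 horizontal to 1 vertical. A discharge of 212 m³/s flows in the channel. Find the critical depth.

y_c = 4.3 m

At critical depth, Q² T / (g A³) = 1, i.e. A³/T = Q²/g = 212²/9.81 = 4581.
Try y = 5.37 m: A³/T = 10680 — high.
Try y = 3.1 m: A³/T = 1366 — low.
Try y = 4.3 m: A³/T = 4563 — matches.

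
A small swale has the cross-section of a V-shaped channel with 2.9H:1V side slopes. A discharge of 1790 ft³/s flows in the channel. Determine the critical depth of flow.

y_c = 7.5 ft

At critical depth, Q² T / (g A³) = 1, i.e. A³/T = Q²/g = 1790²/32.2 = 99510.
Try y = 8.28 ft: A³/T = 163700 — too large.
Try y = 5.95 ft: A³/T = 31360 — too small.
Try y = 7.5 ft: A³/T = 99790 — close enough.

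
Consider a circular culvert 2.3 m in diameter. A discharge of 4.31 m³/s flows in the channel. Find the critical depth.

At critical depth, Q² T / (g A³) = 1, i.e. A³/T = Q²/g = 4.31²/9.81 = 1.894.
Try y = 0.706 m: A³/T = 0.5973 — short.
Try y = 1.11 m: A³/T = 3.405 — over.
Try y = 0.952 m: A³/T = 1.891 — ≈ 1.894.

y_c = 0.952 m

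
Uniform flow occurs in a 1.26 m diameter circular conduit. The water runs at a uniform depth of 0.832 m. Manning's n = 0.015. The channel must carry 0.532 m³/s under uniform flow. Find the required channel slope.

S = 0.000319

For a circular section of diameter D = 1.26 m at depth y = 0.832 m, the central angle is θ = 2 arccos(1 − 2y/D) = 3.794 rad. Then A = (D²/8)(θ − sin θ) = 0.8735 m² and P = Dθ/2 = 2.39 m.
Hydraulic radius R = A/P = 0.8735/2.39 = 0.3654 m.
From Manning's equation, S = [nQ / (1 A R^(2/3))]² = [0.015 × 0.532 / (1 × 0.8735 × 0.3654^(2/3))]² = 0.000319.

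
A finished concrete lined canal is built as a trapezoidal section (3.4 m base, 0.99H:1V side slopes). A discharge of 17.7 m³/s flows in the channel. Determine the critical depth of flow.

y_c = 1.24 m

At critical depth, Q² T / (g A³) = 1, i.e. A³/T = Q²/g = 17.7²/9.81 = 31.94.
Try y = 0.901 m: A³/T = 11.16 — low.
Try y = 1.36 m: A³/T = 44.15 — high.
Try y = 1.24 m: A³/T = 32.27 — ≈ 31.94.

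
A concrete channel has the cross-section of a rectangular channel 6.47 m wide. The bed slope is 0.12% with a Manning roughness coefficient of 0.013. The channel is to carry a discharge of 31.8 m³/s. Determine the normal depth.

Manning's equation rearranged: A R^(2/3) = nQ / (1·√S) = 0.013 × 31.8 / (√0.0012) = 11.93.
Trying y = 1.21 m: A R^(2/3) = 7.193 — too small.
Trying y = 1.9 m: A R^(2/3) = 13.86 — too large.
Trying y = 1.71 m: A R^(2/3) = 11.92 — matches.

y_n = 1.71 m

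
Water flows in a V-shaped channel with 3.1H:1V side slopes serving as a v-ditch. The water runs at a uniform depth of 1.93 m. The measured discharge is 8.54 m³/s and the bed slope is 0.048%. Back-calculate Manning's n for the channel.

For a triangular section with side slope z = 3.1: A = zy² = 3.1×1.93² = 11.55 m²; P = 2y√(1+z²) = 2×1.93×3.257 = 12.57 m.
Hydraulic radius R = A/P = 11.55/12.57 = 0.9184 m.
Rearranging Manning's equation: n = (1/Q) A R^(2/3) S^(1/2) = (1/8.54) × 11.55 × 0.9184^(2/3) × √0.00048 = 0.028.

n = 0.028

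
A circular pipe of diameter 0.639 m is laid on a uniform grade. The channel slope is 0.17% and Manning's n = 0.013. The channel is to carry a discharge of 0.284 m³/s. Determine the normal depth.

Manning's equation rearranged: A R^(2/3) = nQ / (1·√S) = 0.013 × 0.284 / (√0.0017) = 0.08954.
Trying y = 0.389 m: A R^(2/3) = 0.06485 — too small.
Trying y = 0.557 m: A R^(2/3) = 0.09898 — too large.
Trying y = 0.496 m: A R^(2/3) = 0.08947 — matches.

y_n = 0.496 m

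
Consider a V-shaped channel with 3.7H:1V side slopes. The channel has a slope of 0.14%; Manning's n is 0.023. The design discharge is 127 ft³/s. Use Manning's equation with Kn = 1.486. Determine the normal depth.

Manning's equation rearranged: A R^(2/3) = nQ / (1.486·√S) = 0.023 × 127 / (1.486 × √0.0014) = 52.53.
Trying y = 3.58 ft: A R^(2/3) = 68.29 — too large.
Trying y = 2.58 ft: A R^(2/3) = 28.51 — too small.
Trying y = 3.24 ft: A R^(2/3) = 52.33 — matches.

y_n = 3.24 ft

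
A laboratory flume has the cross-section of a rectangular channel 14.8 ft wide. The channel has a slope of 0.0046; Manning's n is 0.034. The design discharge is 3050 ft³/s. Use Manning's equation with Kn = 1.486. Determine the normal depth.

y_n = 22.2 ft

Manning's equation rearranged: A R^(2/3) = nQ / (1.486·√S) = 0.034 × 3050 / (1.486 × √0.0046) = 1029.
Try y = 27.5 ft: A R^(2/3) = 1319 — over.
Try y = 22.2 ft: A R^(2/3) = 1030 — ≈ 1029.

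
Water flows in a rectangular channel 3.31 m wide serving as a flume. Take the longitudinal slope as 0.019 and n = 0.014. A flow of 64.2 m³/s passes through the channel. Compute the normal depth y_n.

y_n = 2.08 m

Manning's equation rearranged: A R^(2/3) = nQ / (1·√S) = 0.014 × 64.2 / (√0.019) = 6.521.
Try y = 1.87 m: A R^(2/3) = 5.675 — short.
Try y = 2.08 m: A R^(2/3) = 6.52 — ≈ 6.521.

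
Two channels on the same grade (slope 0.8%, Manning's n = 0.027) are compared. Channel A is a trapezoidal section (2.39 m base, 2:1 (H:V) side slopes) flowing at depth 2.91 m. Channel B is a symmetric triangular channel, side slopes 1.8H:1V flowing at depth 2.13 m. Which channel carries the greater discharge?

Channel A: With bottom width b = 2.39 m and side slope z = 2: A = (b + zy)y = (2.39 + 2×2.91)×2.91 = 23.89 m²; P = b + 2y√(1+z²) = 2.39 + 2×2.91×2.236 = 15.4 m. Hydraulic radius R = A/P = 23.89/15.4 = 1.551 m. Q_A = (1/0.027)·23.89·1.551^(2/3)·√0.008 = 106 m³/s.
Channel B: For a triangular section with side slope z = 1.8: A = zy² = 1.8×2.13² = 8.166 m²; P = 2y√(1+z²) = 2×2.13×2.059 = 8.772 m. Hydraulic radius R = A/P = 8.166/8.772 = 0.931 m. Q_B = (1/0.027)·8.166·0.931^(2/3)·√0.008 = 25.79 m³/s.
Q_A = 106 m³/s vs Q_B = 25.79 m³/s, so channel A carries more.

channel A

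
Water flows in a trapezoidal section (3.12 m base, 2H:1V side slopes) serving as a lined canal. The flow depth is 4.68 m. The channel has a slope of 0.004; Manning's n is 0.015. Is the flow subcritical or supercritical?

supercritical

With bottom width b = 3.12 m and side slope z = 2: A = (b + zy)y = (3.12 + 2×4.68)×4.68 = 58.41 m²; P = b + 2y√(1+z²) = 3.12 + 2×4.68×2.236 = 24.05 m.
Hydraulic radius R = A/P = 58.41/24.05 = 2.429 m.
V = (1/n) R^(2/3) √S = (1/0.015) × 2.429^(2/3) × √0.004 = 7.618 m/s. Hydraulic depth D_h = A/T = 58.41/21.84 = 2.674 m.
Froude number Fr = V/√(g·D_h) = 7.618/√(9.81×2.674) = 1.49, which is greater than 1, so the flow is supercritical.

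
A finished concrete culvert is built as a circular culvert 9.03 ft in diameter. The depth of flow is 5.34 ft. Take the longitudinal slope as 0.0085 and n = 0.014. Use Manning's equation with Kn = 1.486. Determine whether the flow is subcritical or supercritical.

supercritical

For a circular section of diameter D = 9.03 ft at depth y = 5.34 ft, the central angle is θ = 2 arccos(1 − 2y/D) = 3.509 rad. Then A = (D²/8)(θ − sin θ) = 39.43 ft² and P = Dθ/2 = 15.84 ft.
Hydraulic radius R = A/P = 39.43/15.84 = 2.489 ft.
V = (1.486/n) R^(2/3) √S = (1.486/0.014) × 2.489^(2/3) × √0.0085 = 17.97 ft/s. Hydraulic depth D_h = A/T = 39.43/8.878 = 4.441 ft.
Froude number Fr = V/√(g·D_h) = 17.97/√(32.2×4.441) = 1.5, which is greater than 1, so the flow is supercritical.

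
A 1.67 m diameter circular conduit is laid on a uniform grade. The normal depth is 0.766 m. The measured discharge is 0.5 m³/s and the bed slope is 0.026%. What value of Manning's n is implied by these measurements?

n = 0.017

For a circular section of diameter D = 1.67 m at depth y = 0.766 m, the central angle is θ = 2 arccos(1 − 2y/D) = 2.976 rad. Then A = (D²/8)(θ − sin θ) = 0.9801 m² and P = Dθ/2 = 2.485 m.
Hydraulic radius R = A/P = 0.9801/2.485 = 0.3944 m.
Rearranging Manning's equation: n = (1/Q) A R^(2/3) S^(1/2) = (1/0.5) × 0.9801 × 0.3944^(2/3) × √0.00026 = 0.017.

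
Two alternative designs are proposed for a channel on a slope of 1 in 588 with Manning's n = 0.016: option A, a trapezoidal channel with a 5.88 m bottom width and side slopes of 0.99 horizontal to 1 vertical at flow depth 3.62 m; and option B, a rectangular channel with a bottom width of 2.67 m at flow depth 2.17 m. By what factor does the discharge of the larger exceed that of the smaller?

Channel A: With bottom width b = 5.88 m and side slope z = 0.99: A = (b + zy)y = (5.88 + 0.99×3.62)×3.62 = 34.26 m²; P = b + 2y√(1+z²) = 5.88 + 2×3.62×1.407 = 16.07 m. Hydraulic radius R = A/P = 34.26/16.07 = 2.132 m. Q_A = (1/0.016)·34.26·2.132^(2/3)·√0.001701 = 146.3 m³/s.
Channel B: Flow area A = b·y = 2.67 × 2.17 = 5.794 m². Wetted perimeter P = b + 2y = 2.67 + 2×2.17 = 7.01 m. Hydraulic radius R = A/P = 5.794/7.01 = 0.8265 m. Q_B = (1/0.016)·5.794·0.8265^(2/3)·√0.001701 = 13.15 m³/s.
The larger discharge is 146.3 m³/s and the smaller is 13.15 m³/s; the ratio is 11.1.

11.1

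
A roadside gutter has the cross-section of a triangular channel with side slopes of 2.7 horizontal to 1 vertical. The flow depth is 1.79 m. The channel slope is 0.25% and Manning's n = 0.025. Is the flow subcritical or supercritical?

subcritical

For a triangular section with side slope z = 2.7: A = zy² = 2.7×1.79² = 8.651 m²; P = 2y√(1+z²) = 2×1.79×2.879 = 10.31 m.
Hydraulic radius R = A/P = 8.651/10.31 = 0.8393 m.
V = (1/n) R^(2/3) √S = (1/0.025) × 0.8393^(2/3) × √0.0025 = 1.78 m/s. Hydraulic depth D_h = A/T = 8.651/9.666 = 0.895 m.
Froude number Fr = V/√(g·D_h) = 1.78/√(9.81×0.895) = 0.601, which is less than 1, so the flow is subcritical.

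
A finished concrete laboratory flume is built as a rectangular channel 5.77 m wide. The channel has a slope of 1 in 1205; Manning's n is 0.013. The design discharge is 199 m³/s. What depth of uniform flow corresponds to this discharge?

y_n = 9.21 m

Manning's equation rearranged: A R^(2/3) = nQ / (1·√S) = 0.013 × 199 / (√0.0008299) = 89.8.
Trying y = 11 m: A R^(2/3) = 110.1 — too large.
Trying y = 8.15 m: A R^(2/3) = 77.87 — too small.
Trying y = 9.21 m: A R^(2/3) = 89.81 — matches.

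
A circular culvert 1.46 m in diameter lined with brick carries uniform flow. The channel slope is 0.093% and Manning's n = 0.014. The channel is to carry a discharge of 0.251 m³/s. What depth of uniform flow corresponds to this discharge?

y_n = 0.362 m

Manning's equation rearranged: A R^(2/3) = nQ / (1·√S) = 0.014 × 0.251 / (√0.00093) = 0.1152.
Try y = 0.433 m: A R^(2/3) = 0.1638 — over.
Try y = 0.266 m: A R^(2/3) = 0.06195 — short.
Try y = 0.362 m: A R^(2/3) = 0.1152 — matches.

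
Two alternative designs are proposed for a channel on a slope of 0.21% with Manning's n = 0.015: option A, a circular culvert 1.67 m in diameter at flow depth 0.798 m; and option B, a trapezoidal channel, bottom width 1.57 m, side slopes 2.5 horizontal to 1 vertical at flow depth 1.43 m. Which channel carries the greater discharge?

Channel A: For a circular section of diameter D = 1.67 m at depth y = 0.798 m, the central angle is θ = 2 arccos(1 − 2y/D) = 3.053 rad. Then A = (D²/8)(θ − sin θ) = 1.033 m² and P = Dθ/2 = 2.549 m. Hydraulic radius R = A/P = 1.033/2.549 = 0.4054 m. Q_A = (1/0.015)·1.033·0.4054^(2/3)·√0.0021 = 1.729 m³/s.
Channel B: With bottom width b = 1.57 m and side slope z = 2.5: A = (b + zy)y = (1.57 + 2.5×1.43)×1.43 = 7.357 m²; P = b + 2y√(1+z²) = 1.57 + 2×1.43×2.693 = 9.271 m. Hydraulic radius R = A/P = 7.357/9.271 = 0.7936 m. Q_B = (1/0.015)·7.357·0.7936^(2/3)·√0.0021 = 19.27 m³/s.
Q_A = 1.729 m³/s vs Q_B = 19.27 m³/s, so channel B carries more.

channel B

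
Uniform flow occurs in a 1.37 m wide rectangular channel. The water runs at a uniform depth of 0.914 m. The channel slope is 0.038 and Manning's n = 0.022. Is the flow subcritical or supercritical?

supercritical

Flow area A = b·y = 1.37 × 0.914 = 1.252 m². Wetted perimeter P = b + 2y = 1.37 + 2×0.914 = 3.198 m.
Hydraulic radius R = A/P = 1.252/3.198 = 0.3916 m.
V = (1/n) R^(2/3) √S = (1/0.022) × 0.3916^(2/3) × √0.038 = 4.742 m/s. Hydraulic depth D_h = A/T = 1.252/1.37 = 0.914 m.
Froude number Fr = V/√(g·D_h) = 4.742/√(9.81×0.914) = 1.58, which is greater than 1, so the flow is supercritical.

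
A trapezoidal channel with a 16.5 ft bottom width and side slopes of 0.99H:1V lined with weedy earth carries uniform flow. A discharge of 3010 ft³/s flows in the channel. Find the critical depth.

At critical depth, Q² T / (g A³) = 1, i.e. A³/T = Q²/g = 3010²/32.2 = 281400.
At y = 5.89 ft: A³/T = 80800 — short.
At y = 9.55 ft: A³/T = 430100 — over.
At y = 8.47 ft: A³/T = 281500 — ≈ 281400.

y_c = 8.47 ft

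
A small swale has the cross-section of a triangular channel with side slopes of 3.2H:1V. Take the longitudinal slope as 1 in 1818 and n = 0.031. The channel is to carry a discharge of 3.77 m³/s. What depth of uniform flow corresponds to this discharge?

y_n = 1.42 m

Manning's equation rearranged: A R^(2/3) = nQ / (1·√S) = 0.031 × 3.77 / (√0.0005501) = 4.983.
Trying y = 1.17 m: A R^(2/3) = 2.97 — low.
Trying y = 1.56 m: A R^(2/3) = 6.397 — high.
Trying y = 1.42 m: A R^(2/3) = 4.978 — ≈ 4.983.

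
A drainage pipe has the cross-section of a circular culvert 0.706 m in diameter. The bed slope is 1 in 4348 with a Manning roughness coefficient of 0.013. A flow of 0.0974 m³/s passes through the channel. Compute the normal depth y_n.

y_n = 0.426 m

Manning's equation rearranged: A R^(2/3) = nQ / (1·√S) = 0.013 × 0.0974 / (√0.00023) = 0.08349.
At y = 0.539 m: A R^(2/3) = 0.1146 — high.
At y = 0.382 m: A R^(2/3) = 0.07025 — low.
At y = 0.426 m: A R^(2/3) = 0.08347 — close enough.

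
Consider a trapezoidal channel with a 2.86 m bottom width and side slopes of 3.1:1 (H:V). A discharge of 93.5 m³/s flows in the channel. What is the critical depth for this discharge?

At critical depth, Q² T / (g A³) = 1, i.e. A³/T = Q²/g = 93.5²/9.81 = 891.2.
At y = 1.72 m: A³/T = 206.8 — too small.
At y = 3.04 m: A³/T = 2399 — too large.
At y = 2.43 m: A³/T = 898.6 — matches.

y_c = 2.43 m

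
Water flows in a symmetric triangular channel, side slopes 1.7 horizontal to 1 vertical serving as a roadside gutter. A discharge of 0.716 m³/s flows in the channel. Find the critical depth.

At critical depth, Q² T / (g A³) = 1, i.e. A³/T = Q²/g = 0.716²/9.81 = 0.05226.
At y = 0.611 m: A³/T = 0.123 — over.
At y = 0.515 m: A³/T = 0.05235 — close enough.

y_c = 0.515 m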